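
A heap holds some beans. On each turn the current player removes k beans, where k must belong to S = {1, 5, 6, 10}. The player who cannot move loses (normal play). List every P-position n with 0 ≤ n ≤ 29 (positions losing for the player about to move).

0, 2, 4, 11, 13, 15, 22, 24, 26

G(0) = 0
G(1) = mex{0} = 1
G(2) = mex{1} = 0
G(3) = mex{0} = 1
G(4) = mex{1} = 0
G(5) = mex{0,0} = 1
G(6) = mex{1,1,0} = 2
G(7) = mex{2,0,1} = 3
G(8) = mex{3,1,0} = 2
G(9) = mex{2,0,1} = 3
G(10) = mex{3,1,0,0} = 2
G(11) = mex{2,2,1,1} = 0
G(12) = mex{0,3,2,0} = 1
G(13) = mex{1,2,3,1} = 0
G(14) = mex{0,3,2,0} = 1
G(15) = mex{1,2,3,1} = 0
G(16) = mex{0,0,2,2} = 1
G(17) = mex{1,1,0,3} = 2
G(18) = mex{2,0,1,2} = 3
G(19) = mex{3,1,0,3} = 2
G(20) = mex{2,0,1,2} = 3
G(21) = mex{3,1,0,0} = 2
G(22) = mex{2,2,1,1} = 0
G(23) = mex{0,3,2,0} = 1
G(24) = mex{1,2,3,1} = 0
G(25) = mex{0,3,2,0} = 1
G(26) = mex{1,2,3,1} = 0
G(27) = mex{0,0,2,2} = 1
G(28) = mex{1,1,0,3} = 2
G(29) = mex{2,0,1,2} = 3
P-positions are exactly the n with G(n) = 0.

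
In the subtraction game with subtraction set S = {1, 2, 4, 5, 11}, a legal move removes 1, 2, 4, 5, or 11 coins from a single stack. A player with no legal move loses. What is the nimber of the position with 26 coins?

2

G(0) = 0
G(1) = mex{0} = 1
G(2) = mex{1,0} = 2
G(3) = mex{2,1} = 0
G(4) = mex{0,2,0} = 1
G(5) = mex{1,0,1,0} = 2
G(6) = mex{2,1,2,1} = 0
G(7) = mex{0,2,0,2} = 1
G(8) = mex{1,0,1,0} = 2
G(9) = mex{2,1,2,1} = 0
G(10) = mex{0,2,0,2} = 1
G(11) = mex{1,0,1,0,0} = 2
G(12) = mex{2,1,2,1,1} = 0
G(13) = mex{0,2,0,2,2} = 1
G(14) = mex{1,0,1,0,0} = 2
G(15) = mex{2,1,2,1,1} = 0
G(16) = mex{0,2,0,2,2} = 1
G(17) = mex{1,0,1,0,0} = 2
G(18) = mex{2,1,2,1,1} = 0
G(19) = mex{0,2,0,2,2} = 1
G(20) = mex{1,0,1,0,0} = 2
G(21) = mex{2,1,2,1,1} = 0
G(22) = mex{0,2,0,2,2} = 1
G(23) = mex{1,0,1,0,0} = 2
G(24) = mex{2,1,2,1,1} = 0
G(25) = mex{0,2,0,2,2} = 1
G(26) = mex{1,0,1,0,0} = 2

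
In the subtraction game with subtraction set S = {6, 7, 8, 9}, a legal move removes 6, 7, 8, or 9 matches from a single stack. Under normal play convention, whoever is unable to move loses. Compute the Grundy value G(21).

G(0) = 0
G(1) = mex{} = 0
G(2) = mex{} = 0
G(3) = mex{} = 0
G(4) = mex{} = 0
G(5) = mex{} = 0
G(6) = mex{0} = 1
G(7) = mex{0,0} = 1
G(8) = mex{0,0,0} = 1
G(9) = mex{0,0,0,0} = 1
G(10) = mex{0,0,0,0} = 1
G(11) = mex{0,0,0,0} = 1
G(12) = mex{1,0,0,0} = 2
G(13) = mex{1,1,0,0} = 2
G(14) = mex{1,1,1,0} = 2
G(15) = mex{1,1,1,1} = 0
G(16) = mex{1,1,1,1} = 0
G(17) = mex{1,1,1,1} = 0
G(18) = mex{2,1,1,1} = 0
G(19) = mex{2,2,1,1} = 0
G(20) = mex{2,2,2,1} = 0
G(21) = mex{0,2,2,2} = 1

1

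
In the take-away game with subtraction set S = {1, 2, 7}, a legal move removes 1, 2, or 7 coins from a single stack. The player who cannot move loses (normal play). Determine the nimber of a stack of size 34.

G(0) = 0
G(1) = mex{0} = 1
G(2) = mex{1,0} = 2
G(3) = mex{2,1} = 0
G(4) = mex{0,2} = 1
G(5) = mex{1,0} = 2
G(6) = mex{2,1} = 0
G(7) = mex{0,2,0} = 1
G(8) = mex{1,0,1} = 2
G(9) = mex{2,1,2} = 0
G(10) = mex{0,2,0} = 1
G(11) = mex{1,0,1} = 2
G(12) = mex{2,1,2} = 0
G(13) = mex{0,2,0} = 1
G(14) = mex{1,0,1} = 2
G(15) = mex{2,1,2} = 0
G(16) = mex{0,2,0} = 1
G(17) = mex{1,0,1} = 2
G(18) = mex{2,1,2} = 0
G(19) = mex{0,2,0} = 1
G(20) = mex{1,0,1} = 2
G(21) = mex{2,1,2} = 0
G(22) = mex{0,2,0} = 1
G(23) = mex{1,0,1} = 2
G(24) = mex{2,1,2} = 0
G(25) = mex{0,2,0} = 1
G(26) = mex{1,0,1} = 2
G(27) = mex{2,1,2} = 0
G(28) = mex{0,2,0} = 1
G(29) = mex{1,0,1} = 2
G(30) = mex{2,1,2} = 0
G(31) = mex{0,2,0} = 1
G(32) = mex{1,0,1} = 2
G(33) = mex{2,1,2} = 0
G(34) = mex{0,2,0} = 1

1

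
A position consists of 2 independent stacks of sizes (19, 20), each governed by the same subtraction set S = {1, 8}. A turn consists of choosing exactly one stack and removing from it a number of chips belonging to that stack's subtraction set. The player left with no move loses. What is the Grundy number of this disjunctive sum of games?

All stacks use S = {1, 8}:
G(0) = 0
G(1) = mex{0} = 1
G(2) = mex{1} = 0
G(3) = mex{0} = 1
G(4) = mex{1} = 0
G(5) = mex{0} = 1
G(6) = mex{1} = 0
G(7) = mex{0} = 1
G(8) = mex{1,0} = 2
G(9) = mex{2,1} = 0
G(10) = mex{0,0} = 1
G(11) = mex{1,1} = 0
G(12) = mex{0,0} = 1
G(13) = mex{1,1} = 0
G(14) = mex{0,0} = 1
G(15) = mex{1,1} = 0
G(16) = mex{0,2} = 1
G(17) = mex{1,0} = 2
G(18) = mex{2,1} = 0
G(19) = mex{0,0} = 1
G(20) = mex{1,1} = 0
Stack A: G(19) = 1.
Stack B: G(20) = 0.
Combined Grundy value = 1 ⊕ 0 = 1.

1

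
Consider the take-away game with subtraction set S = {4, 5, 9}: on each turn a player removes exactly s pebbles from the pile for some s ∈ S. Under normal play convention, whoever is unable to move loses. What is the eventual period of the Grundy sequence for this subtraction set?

G(0) = 0
G(1) = mex{} = 0
G(2) = mex{} = 0
G(3) = mex{} = 0
G(4) = mex{0} = 1
G(5) = mex{0,0} = 1
G(6) = mex{0,0} = 1
G(7) = mex{0,0} = 1
G(8) = mex{1,0} = 2
G(9) = mex{1,1,0} = 2
G(10) = mex{1,1,0} = 2
G(11) = mex{1,1,0} = 2
G(12) = mex{2,1,0} = 3
G(13) = mex{2,2,1} = 0
G(14) = mex{2,2,1} = 0
G(15) = mex{2,2,1} = 0
G(16) = mex{3,2,1} = 0
G(17) = mex{0,3,2} = 1
G(18) = mex{0,0,2} = 1
G(19) = mex{0,0,2} = 1
G(20) = mex{0,0,2} = 1
G(21) = mex{1,0,3} = 2
G(22) = mex{1,1,0} = 2
G(23) = mex{1,1,0} = 2
G(24) = mex{1,1,0} = 2
G(25) = mex{2,1,0} = 3
G(26) = mex{2,2,1} = 0
G(27) = mex{2,2,1} = 0
G(n+13) = G(n) holds for n = 0,…,8 (a full window of length max(S) = 9), so the sequence is purely periodic with period 13.

13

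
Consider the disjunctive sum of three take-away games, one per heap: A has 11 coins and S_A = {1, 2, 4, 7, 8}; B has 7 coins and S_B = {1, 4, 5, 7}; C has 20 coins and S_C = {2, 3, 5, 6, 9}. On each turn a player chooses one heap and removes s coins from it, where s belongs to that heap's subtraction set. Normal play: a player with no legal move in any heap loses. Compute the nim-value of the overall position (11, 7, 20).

1

Heap A, S = {1, 2, 4, 7, 8}:
n :  0  1  2  3  4  5  6  7  8  9 10 11
G :  0  1  2  0  1  2  0  1  2  0  1  2
G_A(11) = 2.
Heap B, S = {1, 4, 5, 7}:
n : 0 1 2 3 4 5 6 7
G : 0 1 0 1 2 3 2 3
G_B(7) = 3.
Heap C, S = {2, 3, 5, 6, 9}:
n :  0  1  2  3  4  5  6  7  8  9 10 11 12 13 14 15 16 17 18 19 20
G :  0  0  1  1  2  2  3  3  0  4  1  5  0  4  1  2  0  3  1  2  0
G_C(20) = 0.
Combined Grundy value = 2 ⊕ 3 ⊕ 0 = 1.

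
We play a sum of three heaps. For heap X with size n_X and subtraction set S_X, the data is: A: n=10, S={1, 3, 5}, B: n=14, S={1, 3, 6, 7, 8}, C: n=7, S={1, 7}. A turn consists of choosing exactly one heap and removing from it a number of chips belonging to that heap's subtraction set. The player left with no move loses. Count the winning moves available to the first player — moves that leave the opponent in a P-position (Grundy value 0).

Heap A, S = {1, 3, 5}:
G(0) = 0
G(1) = mex{0} = 1
G(2) = mex{1} = 0
G(3) = mex{0,0} = 1
G(4) = mex{1,1} = 0
G(5) = mex{0,0,0} = 1
G(6) = mex{1,1,1} = 0
G(7) = mex{0,0,0} = 1
G(8) = mex{1,1,1} = 0
G(9) = mex{0,0,0} = 1
G(10) = mex{1,1,1} = 0
G_A(10) = 0.
Heap B, S = {1, 3, 6, 7, 8}:
G(0) = 0
G(1) = mex{0} = 1
G(2) = mex{1} = 0
G(3) = mex{0,0} = 1
G(4) = mex{1,1} = 0
G(5) = mex{0,0} = 1
G(6) = mex{1,1,0} = 2
G(7) = mex{2,0,1,0} = 3
G(8) = mex{3,1,0,1,0} = 2
G(9) = mex{2,2,1,0,1} = 3
G(10) = mex{3,3,0,1,0} = 2
G(11) = mex{2,2,1,0,1} = 3
G(12) = mex{3,3,2,1,0} = 4
G(13) = mex{4,2,3,2,1} = 0
G(14) = mex{0,3,2,3,2} = 1
G_B(14) = 1.
Heap C, S = {1, 7}:
n : 0 1 2 3 4 5 6 7
G : 0 1 0 1 0 1 0 1
G_C(7) = 1.
Combined Grundy value = 0 ⊕ 1 ⊕ 1 = 0.
A winning move leaves total XOR = 0, i.e. changes one component's Grundy value g to g ⊕ X where X is the current total.
Heap A: target g' = 0⊕0 = 0, but every legal move changes the Grundy value (mex property), so 0 moves.
Heap B: target g' = 1⊕0 = 1, but every legal move changes the Grundy value (mex property), so 0 moves.
Heap C: target g' = 1⊕0 = 1, but every legal move changes the Grundy value (mex property), so 0 moves.

0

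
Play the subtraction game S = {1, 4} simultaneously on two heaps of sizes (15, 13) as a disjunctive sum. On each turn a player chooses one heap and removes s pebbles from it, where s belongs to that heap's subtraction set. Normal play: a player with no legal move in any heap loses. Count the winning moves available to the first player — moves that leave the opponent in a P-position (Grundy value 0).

All heaps use S = {1, 4}:
G(0) = 0
G(1) = mex{0} = 1
G(2) = mex{1} = 0
G(3) = mex{0} = 1
G(4) = mex{1,0} = 2
G(5) = mex{2,1} = 0
G(6) = mex{0,0} = 1
G(7) = mex{1,1} = 0
G(8) = mex{0,2} = 1
G(9) = mex{1,0} = 2
G(10) = mex{2,1} = 0
G(11) = mex{0,0} = 1
G(12) = mex{1,1} = 0
G(13) = mex{0,2} = 1
G(14) = mex{1,0} = 2
G(15) = mex{2,1} = 0
Heap A: G(15) = 0.
Heap B: G(13) = 1.
Combined Grundy value = 0 ⊕ 1 = 1.
A winning move leaves total XOR = 0, i.e. changes one component's Grundy value g to g ⊕ X where X is the current total.
Heap A: need g' = 0⊕1 = 1. Options: 15−1→G=2, 15−4→G=1. Hits: 1.
Heap B: need g' = 1⊕1 = 0. Options: 13−1→G=0, 13−4→G=2. Hits: 1.

2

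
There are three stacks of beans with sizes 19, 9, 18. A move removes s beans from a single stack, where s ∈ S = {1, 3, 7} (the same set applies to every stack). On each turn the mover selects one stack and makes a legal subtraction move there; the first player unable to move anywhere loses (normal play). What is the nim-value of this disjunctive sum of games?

All stacks use S = {1, 3, 7}:
n :  0  1  2  3  4  5  6  7  8  9 10 11 12 13 14 15 16 17 18 19
G :  0  1  0  1  0  1  0  1  0  1  0  1  0  1  0  1  0  1  0  1
Stack A: G(19) = 1.
Stack B: G(9) = 1.
Stack C: G(18) = 0.
Combined Grundy value = 1 ⊕ 1 ⊕ 0 = 0.

0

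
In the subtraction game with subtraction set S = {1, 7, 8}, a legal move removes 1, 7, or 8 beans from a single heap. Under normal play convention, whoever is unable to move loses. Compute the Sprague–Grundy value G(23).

2

G(0) = 0
G(1) = mex{0} = 1
G(2) = mex{1} = 0
G(3) = mex{0} = 1
G(4) = mex{1} = 0
G(5) = mex{0} = 1
G(6) = mex{1} = 0
G(7) = mex{0,0} = 1
G(8) = mex{1,1,0} = 2
G(9) = mex{2,0,1} = 3
G(10) = mex{3,1,0} = 2
G(11) = mex{2,0,1} = 3
G(12) = mex{3,1,0} = 2
G(13) = mex{2,0,1} = 3
G(14) = mex{3,1,0} = 2
G(15) = mex{2,2,1} = 0
G(16) = mex{0,3,2} = 1
G(17) = mex{1,2,3} = 0
G(18) = mex{0,3,2} = 1
G(19) = mex{1,2,3} = 0
G(20) = mex{0,3,2} = 1
G(21) = mex{1,2,3} = 0
G(22) = mex{0,0,2} = 1
G(23) = mex{1,1,0} = 2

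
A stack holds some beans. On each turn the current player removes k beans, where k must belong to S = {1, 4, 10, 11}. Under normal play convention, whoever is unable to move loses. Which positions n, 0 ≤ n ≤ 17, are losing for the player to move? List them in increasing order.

0, 2, 5, 7, 14

G(0) = 0
G(1) = mex{0} = 1
G(2) = mex{1} = 0
G(3) = mex{0} = 1
G(4) = mex{1,0} = 2
G(5) = mex{2,1} = 0
G(6) = mex{0,0} = 1
G(7) = mex{1,1} = 0
G(8) = mex{0,2} = 1
G(9) = mex{1,0} = 2
G(10) = mex{2,1,0} = 3
G(11) = mex{3,0,1,0} = 2
G(12) = mex{2,1,0,1} = 3
G(13) = mex{3,2,1,0} = 4
G(14) = mex{4,3,2,1} = 0
G(15) = mex{0,2,0,2} = 1
G(16) = mex{1,3,1,0} = 2
G(17) = mex{2,4,0,1} = 3
P-positions are exactly the n with G(n) = 0.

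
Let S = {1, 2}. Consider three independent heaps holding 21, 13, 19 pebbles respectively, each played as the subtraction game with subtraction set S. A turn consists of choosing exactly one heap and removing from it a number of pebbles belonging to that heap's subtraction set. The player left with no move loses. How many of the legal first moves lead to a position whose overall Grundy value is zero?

0

All heaps use S = {1, 2}:
n :  0  1  2  3  4  5  6  7  8  9 10 11 12 13 14 15 16 17 18 19 20 21
G :  0  1  2  0  1  2  0  1  2  0  1  2  0  1  2  0  1  2  0  1  2  0
Heap A: G(21) = 0.
Heap B: G(13) = 1.
Heap C: G(19) = 1.
Combined Grundy value = 0 ⊕ 1 ⊕ 1 = 0.
A winning move leaves total XOR = 0, i.e. changes one component's Grundy value g to g ⊕ X where X is the current total.
Heap A: target g' = 0⊕0 = 0, but every legal move changes the Grundy value (mex property), so 0 moves.
Heap B: target g' = 1⊕0 = 1, but every legal move changes the Grundy value (mex property), so 0 moves.
Heap C: target g' = 1⊕0 = 1, but every legal move changes the Grundy value (mex property), so 0 moves.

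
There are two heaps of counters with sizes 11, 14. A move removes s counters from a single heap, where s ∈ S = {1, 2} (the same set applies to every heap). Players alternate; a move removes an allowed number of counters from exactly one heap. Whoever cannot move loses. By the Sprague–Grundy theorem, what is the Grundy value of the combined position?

All heaps use S = {1, 2}:
G(0) = 0
G(1) = mex{0} = 1
G(2) = mex{1,0} = 2
G(3) = mex{2,1} = 0
G(4) = mex{0,2} = 1
G(5) = mex{1,0} = 2
G(6) = mex{2,1} = 0
G(7) = mex{0,2} = 1
G(8) = mex{1,0} = 2
G(9) = mex{2,1} = 0
G(10) = mex{0,2} = 1
G(11) = mex{1,0} = 2
G(12) = mex{2,1} = 0
G(13) = mex{0,2} = 1
G(14) = mex{1,0} = 2
Heap A: G(11) = 2.
Heap B: G(14) = 2.
Combined Grundy value = 2 ⊕ 2 = 0.

0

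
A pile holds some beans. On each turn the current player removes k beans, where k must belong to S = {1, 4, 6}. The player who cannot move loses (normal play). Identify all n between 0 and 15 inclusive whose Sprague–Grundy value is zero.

n :  0  1  2  3  4  5  6  7  8  9 10 11 12 13 14 15
G :  0  1  0  1  2  0  1  0  1  2  0  1  0  1  2  0
P-positions are exactly the n with G(n) = 0.

0, 2, 5, 7, 10, 12, 15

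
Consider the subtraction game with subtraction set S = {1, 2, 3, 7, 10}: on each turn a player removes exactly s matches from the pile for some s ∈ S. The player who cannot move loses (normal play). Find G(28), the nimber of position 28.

0

n :  0  1  2  3  4  5  6  7  8  9 10 11 12 13 14 15 16 17 18 19 20 21 22 23 24 25 26 27 28
G :  0  1  2  3  0  1  2  3  0  1  2  3  0  1  2  3  0  1  2  3  0  1  2  3  0  1  2  3  0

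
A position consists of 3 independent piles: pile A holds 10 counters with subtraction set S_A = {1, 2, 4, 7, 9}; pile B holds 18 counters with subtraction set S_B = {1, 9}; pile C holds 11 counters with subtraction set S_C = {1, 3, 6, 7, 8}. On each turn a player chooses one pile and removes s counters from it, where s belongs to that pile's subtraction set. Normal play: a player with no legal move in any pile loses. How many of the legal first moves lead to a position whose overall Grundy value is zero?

Pile A, S = {1, 2, 4, 7, 9}:
n :  0  1  2  3  4  5  6  7  8  9 10
G :  0  1  2  0  1  2  0  1  2  3  4
G_A(10) = 4.
Pile B, S = {1, 9}:
n :  0  1  2  3  4  5  6  7  8  9 10 11 12 13 14 15 16 17 18
G :  0  1  0  1  0  1  0  1  0  1  0  1  0  1  0  1  0  1  0
G_B(18) = 0.
Pile C, S = {1, 3, 6, 7, 8}:
G(0) = 0
G(1) = mex{0} = 1
G(2) = mex{1} = 0
G(3) = mex{0,0} = 1
G(4) = mex{1,1} = 0
G(5) = mex{0,0} = 1
G(6) = mex{1,1,0} = 2
G(7) = mex{2,0,1,0} = 3
G(8) = mex{3,1,0,1,0} = 2
G(9) = mex{2,2,1,0,1} = 3
G(10) = mex{3,3,0,1,0} = 2
G(11) = mex{2,2,1,0,1} = 3
G_C(11) = 3.
Combined Grundy value = 4 ⊕ 0 ⊕ 3 = 7.
A winning move leaves total XOR = 0, i.e. changes one component's Grundy value g to g ⊕ X where X is the current total.
Pile A: need g' = 4⊕7 = 3. Options: 10−1→G=3, 10−2→G=2, 10−4→G=0, 10−7→G=0, 10−9→G=1. Hits: 1.
Pile B: need g' = 0⊕7 = 7. Options: 18−1→G=1, 18−9→G=1. Hits: 0.
Pile C: need g' = 3⊕7 = 4. Options: 11−1→G=2, 11−3→G=2, 11−6→G=1, 11−7→G=0, 11−8→G=1. Hits: 0.

1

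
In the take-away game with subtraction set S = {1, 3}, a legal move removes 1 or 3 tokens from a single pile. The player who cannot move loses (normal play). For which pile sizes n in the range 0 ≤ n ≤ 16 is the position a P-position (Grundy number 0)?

G(0) = 0
G(1) = mex{0} = 1
G(2) = mex{1} = 0
G(3) = mex{0,0} = 1
G(4) = mex{1,1} = 0
G(5) = mex{0,0} = 1
G(6) = mex{1,1} = 0
G(7) = mex{0,0} = 1
G(8) = mex{1,1} = 0
G(9) = mex{0,0} = 1
G(10) = mex{1,1} = 0
G(11) = mex{0,0} = 1
G(12) = mex{1,1} = 0
G(13) = mex{0,0} = 1
G(14) = mex{1,1} = 0
G(15) = mex{0,0} = 1
G(16) = mex{1,1} = 0
P-positions are exactly the n with G(n) = 0.

0, 2, 4, 6, 8, 10, 12, 14, 16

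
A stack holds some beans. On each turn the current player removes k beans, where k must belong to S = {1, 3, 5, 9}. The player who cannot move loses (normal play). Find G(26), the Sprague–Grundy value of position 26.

G(0) = 0
G(1) = mex{0} = 1
G(2) = mex{1} = 0
G(3) = mex{0,0} = 1
G(4) = mex{1,1} = 0
G(5) = mex{0,0,0} = 1
G(6) = mex{1,1,1} = 0
G(7) = mex{0,0,0} = 1
G(8) = mex{1,1,1} = 0
G(9) = mex{0,0,0,0} = 1
G(10) = mex{1,1,1,1} = 0
G(11) = mex{0,0,0,0} = 1
G(12) = mex{1,1,1,1} = 0
G(13) = mex{0,0,0,0} = 1
G(14) = mex{1,1,1,1} = 0
G(15) = mex{0,0,0,0} = 1
G(16) = mex{1,1,1,1} = 0
G(17) = mex{0,0,0,0} = 1
G(18) = mex{1,1,1,1} = 0
G(19) = mex{0,0,0,0} = 1
G(20) = mex{1,1,1,1} = 0
G(21) = mex{0,0,0,0} = 1
G(22) = mex{1,1,1,1} = 0
G(23) = mex{0,0,0,0} = 1
G(24) = mex{1,1,1,1} = 0
G(25) = mex{0,0,0,0} = 1
G(26) = mex{1,1,1,1} = 0

0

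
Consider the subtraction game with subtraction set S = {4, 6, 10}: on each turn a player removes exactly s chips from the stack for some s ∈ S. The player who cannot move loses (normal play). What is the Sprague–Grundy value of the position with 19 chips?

n :  0  1  2  3  4  5  6  7  8  9 10 11 12 13 14 15 16 17 18 19
G :  0  0  0  0  1  1  1  1  2  2  2  2  3  3  0  0  0  0  1  1

1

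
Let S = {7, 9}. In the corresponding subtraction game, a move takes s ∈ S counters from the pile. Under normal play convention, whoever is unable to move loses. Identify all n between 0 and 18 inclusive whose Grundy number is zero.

n :  0  1  2  3  4  5  6  7  8  9 10 11 12 13 14 15 16 17 18
G :  0  0  0  0  0  0  0  1  1  1  1  1  1  1  2  2  0  0  0
P-positions are exactly the n with G(n) = 0.

0, 1, 2, 3, 4, 5, 6, 16, 17, 18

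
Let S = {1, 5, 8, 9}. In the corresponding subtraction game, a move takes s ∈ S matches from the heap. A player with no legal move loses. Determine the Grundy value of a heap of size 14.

2

G(0) = 0
G(1) = mex{0} = 1
G(2) = mex{1} = 0
G(3) = mex{0} = 1
G(4) = mex{1} = 0
G(5) = mex{0,0} = 1
G(6) = mex{1,1} = 0
G(7) = mex{0,0} = 1
G(8) = mex{1,1,0} = 2
G(9) = mex{2,0,1,0} = 3
G(10) = mex{3,1,0,1} = 2
G(11) = mex{2,0,1,0} = 3
G(12) = mex{3,1,0,1} = 2
G(13) = mex{2,2,1,0} = 3
G(14) = mex{3,3,0,1} = 2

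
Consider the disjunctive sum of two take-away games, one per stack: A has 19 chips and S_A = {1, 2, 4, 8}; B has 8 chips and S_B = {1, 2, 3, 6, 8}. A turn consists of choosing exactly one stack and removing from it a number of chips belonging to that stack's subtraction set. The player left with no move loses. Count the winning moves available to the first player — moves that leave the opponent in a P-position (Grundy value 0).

1

Stack A, S = {1, 2, 4, 8}:
n :  0  1  2  3  4  5  6  7  8  9 10 11 12 13 14 15 16 17 18 19
G :  0  1  2  0  1  2  0  1  2  0  1  2  0  1  2  0  1  2  0  1
G_A(19) = 1.
Stack B, S = {1, 2, 3, 6, 8}:
G(0) = 0
G(1) = mex{0} = 1
G(2) = mex{1,0} = 2
G(3) = mex{2,1,0} = 3
G(4) = mex{3,2,1} = 0
G(5) = mex{0,3,2} = 1
G(6) = mex{1,0,3,0} = 2
G(7) = mex{2,1,0,1} = 3
G(8) = mex{3,2,1,2,0} = 4
G_B(8) = 4.
Combined Grundy value = 1 ⊕ 4 = 5.
A winning move leaves total XOR = 0, i.e. changes one component's Grundy value g to g ⊕ X where X is the current total.
Stack A: need g' = 1⊕5 = 4. Options: 19−1→G=0, 19−2→G=2, 19−4→G=0, 19−8→G=2. Hits: 0.
Stack B: need g' = 4⊕5 = 1. Options: 8−1→G=3, 8−2→G=2, 8−3→G=1, 8−6→G=2, 8−8→G=0. Hits: 1.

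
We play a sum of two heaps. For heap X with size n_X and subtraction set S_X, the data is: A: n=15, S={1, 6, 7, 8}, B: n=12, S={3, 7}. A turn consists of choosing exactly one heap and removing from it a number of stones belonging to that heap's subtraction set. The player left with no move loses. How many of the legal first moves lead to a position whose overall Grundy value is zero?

0

Heap A, S = {1, 6, 7, 8}:
n :  0  1  2  3  4  5  6  7  8  9 10 11 12 13 14 15
G :  0  1  0  1  0  1  2  3  2  3  2  3  4  0  1  0
G_A(15) = 0.
Heap B, S = {3, 7}:
G(0) = 0
G(1) = mex{} = 0
G(2) = mex{} = 0
G(3) = mex{0} = 1
G(4) = mex{0} = 1
G(5) = mex{0} = 1
G(6) = mex{1} = 0
G(7) = mex{1,0} = 2
G(8) = mex{1,0} = 2
G(9) = mex{0,0} = 1
G(10) = mex{2,1} = 0
G(11) = mex{2,1} = 0
G(12) = mex{1,1} = 0
G_B(12) = 0.
Combined Grundy value = 0 ⊕ 0 = 0.
A winning move leaves total XOR = 0, i.e. changes one component's Grundy value g to g ⊕ X where X is the current total.
Heap A: target g' = 0⊕0 = 0, but every legal move changes the Grundy value (mex property), so 0 moves.
Heap B: target g' = 0⊕0 = 0, but every legal move changes the Grundy value (mex property), so 0 moves.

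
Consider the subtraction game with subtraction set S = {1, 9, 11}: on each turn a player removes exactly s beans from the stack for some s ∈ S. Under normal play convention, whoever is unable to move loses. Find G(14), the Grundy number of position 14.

0

n :  0  1  2  3  4  5  6  7  8  9 10 11 12 13 14
G :  0  1  0  1  0  1  0  1  0  1  0  1  0  1  0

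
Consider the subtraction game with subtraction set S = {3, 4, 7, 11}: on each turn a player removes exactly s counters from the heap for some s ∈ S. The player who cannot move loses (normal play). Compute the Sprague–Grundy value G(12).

n :  0  1  2  3  4  5  6  7  8  9 10 11 12
G :  0  0  0  1  1  1  2  2  2  3  0  3  4

4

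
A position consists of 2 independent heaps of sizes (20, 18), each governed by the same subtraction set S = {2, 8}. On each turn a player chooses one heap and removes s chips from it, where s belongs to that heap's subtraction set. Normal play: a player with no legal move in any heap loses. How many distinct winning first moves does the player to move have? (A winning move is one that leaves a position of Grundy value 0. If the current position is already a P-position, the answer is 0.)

All heaps use S = {2, 8}:
n :  0  1  2  3  4  5  6  7  8  9 10 11 12 13 14 15 16 17 18 19 20
G :  0  0  1  1  0  0  1  1  2  2  0  0  1  1  0  0  1  1  2  2  0
Heap A: G(20) = 0.
Heap B: G(18) = 2.
Combined Grundy value = 0 ⊕ 2 = 2.
A winning move leaves total XOR = 0, i.e. changes one component's Grundy value g to g ⊕ X where X is the current total.
Heap A: need g' = 0⊕2 = 2. Options: 20−2→G=2, 20−8→G=1. Hits: 1.
Heap B: need g' = 2⊕2 = 0. Options: 18−2→G=1, 18−8→G=0. Hits: 1.

2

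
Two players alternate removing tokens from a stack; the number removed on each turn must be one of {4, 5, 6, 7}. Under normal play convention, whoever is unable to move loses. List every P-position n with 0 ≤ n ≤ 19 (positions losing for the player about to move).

G(0) = 0
G(1) = mex{} = 0
G(2) = mex{} = 0
G(3) = mex{} = 0
G(4) = mex{0} = 1
G(5) = mex{0,0} = 1
G(6) = mex{0,0,0} = 1
G(7) = mex{0,0,0,0} = 1
G(8) = mex{1,0,0,0} = 2
G(9) = mex{1,1,0,0} = 2
G(10) = mex{1,1,1,0} = 2
G(11) = mex{1,1,1,1} = 0
G(12) = mex{2,1,1,1} = 0
G(13) = mex{2,2,1,1} = 0
G(14) = mex{2,2,2,1} = 0
G(15) = mex{0,2,2,2} = 1
G(16) = mex{0,0,2,2} = 1
G(17) = mex{0,0,0,2} = 1
G(18) = mex{0,0,0,0} = 1
G(19) = mex{1,0,0,0} = 2
P-positions are exactly the n with G(n) = 0.

0, 1, 2, 3, 11, 12, 13, 14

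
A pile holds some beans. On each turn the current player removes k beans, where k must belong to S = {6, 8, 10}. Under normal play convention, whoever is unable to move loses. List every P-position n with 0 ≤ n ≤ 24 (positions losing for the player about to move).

0, 1, 2, 3, 4, 5, 16, 17, 18, 19, 20, 21

n :  0  1  2  3  4  5  6  7  8  9 10 11 12 13 14 15 16 17 18 19 20 21 22 23 24
G :  0  0  0  0  0  0  1  1  1  1  1  1  2  2  2  2  0  0  0  0  0  0  1  1  1
P-positions are exactly the n with G(n) = 0.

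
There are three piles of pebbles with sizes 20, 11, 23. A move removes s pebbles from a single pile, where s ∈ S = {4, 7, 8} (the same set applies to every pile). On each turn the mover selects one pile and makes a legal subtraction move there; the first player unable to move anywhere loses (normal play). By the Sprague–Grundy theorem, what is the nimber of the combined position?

All piles use S = {4, 7, 8}:
G(0) = 0
G(1) = mex{} = 0
G(2) = mex{} = 0
G(3) = mex{} = 0
G(4) = mex{0} = 1
G(5) = mex{0} = 1
G(6) = mex{0} = 1
G(7) = mex{0,0} = 1
G(8) = mex{1,0,0} = 2
G(9) = mex{1,0,0} = 2
G(10) = mex{1,0,0} = 2
G(11) = mex{1,1,0} = 2
G(12) = mex{2,1,1} = 0
G(13) = mex{2,1,1} = 0
G(14) = mex{2,1,1} = 0
G(15) = mex{2,2,1} = 0
G(16) = mex{0,2,2} = 1
G(17) = mex{0,2,2} = 1
G(18) = mex{0,2,2} = 1
G(19) = mex{0,0,2} = 1
G(20) = mex{1,0,0} = 2
G(21) = mex{1,0,0} = 2
G(22) = mex{1,0,0} = 2
G(23) = mex{1,1,0} = 2
Pile A: G(20) = 2.
Pile B: G(11) = 2.
Pile C: G(23) = 2.
Combined Grundy value = 2 ⊕ 2 ⊕ 2 = 2.

2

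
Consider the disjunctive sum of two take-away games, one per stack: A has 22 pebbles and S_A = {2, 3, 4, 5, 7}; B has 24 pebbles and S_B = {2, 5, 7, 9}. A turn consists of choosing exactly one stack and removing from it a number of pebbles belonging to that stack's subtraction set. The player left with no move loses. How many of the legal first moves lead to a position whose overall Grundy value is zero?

2

Stack A, S = {2, 3, 4, 5, 7}:
n :  0  1  2  3  4  5  6  7  8  9 10 11 12 13 14 15 16 17 18 19 20 21 22
G :  0  0  1  1  2  2  3  3  4  0  0  1  1  2  2  3  3  4  0  0  1  1  2
G_A(22) = 2.
Stack B, S = {2, 5, 7, 9}:
G(0) = 0
G(1) = mex{} = 0
G(2) = mex{0} = 1
G(3) = mex{0} = 1
G(4) = mex{1} = 0
G(5) = mex{1,0} = 2
G(6) = mex{0,0} = 1
G(7) = mex{2,1,0} = 3
G(8) = mex{1,1,0} = 2
G(9) = mex{3,0,1,0} = 2
G(10) = mex{2,2,1,0} = 3
G(11) = mex{2,1,0,1} = 3
G(12) = mex{3,3,2,1} = 0
G(13) = mex{3,2,1,0} = 4
G(14) = mex{0,2,3,2} = 1
G(15) = mex{4,3,2,1} = 0
G(16) = mex{1,3,2,3} = 0
G(17) = mex{0,0,3,2} = 1
G(18) = mex{0,4,3,2} = 1
G(19) = mex{1,1,0,3} = 2
G(20) = mex{1,0,4,3} = 2
G(21) = mex{2,0,1,0} = 3
G(22) = mex{2,1,0,4} = 3
G(23) = mex{3,1,0,1} = 2
G(24) = mex{3,2,1,0} = 4
G_B(24) = 4.
Combined Grundy value = 2 ⊕ 4 = 6.
A winning move leaves total XOR = 0, i.e. changes one component's Grundy value g to g ⊕ X where X is the current total.
Stack A: need g' = 2⊕6 = 4. Options: 22−2→G=1, 22−3→G=0, 22−4→G=0, 22−5→G=4, 22−7→G=3. Hits: 1.
Stack B: need g' = 4⊕6 = 2. Options: 24−2→G=3, 24−5→G=2, 24−7→G=1, 24−9→G=0. Hits: 1.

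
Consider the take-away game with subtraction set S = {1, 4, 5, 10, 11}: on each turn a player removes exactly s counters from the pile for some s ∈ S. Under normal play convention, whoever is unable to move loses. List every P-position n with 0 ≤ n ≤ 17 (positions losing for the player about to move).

0, 2, 8, 14, 16

G(0) = 0
G(1) = mex{0} = 1
G(2) = mex{1} = 0
G(3) = mex{0} = 1
G(4) = mex{1,0} = 2
G(5) = mex{2,1,0} = 3
G(6) = mex{3,0,1} = 2
G(7) = mex{2,1,0} = 3
G(8) = mex{3,2,1} = 0
G(9) = mex{0,3,2} = 1
G(10) = mex{1,2,3,0} = 4
G(11) = mex{4,3,2,1,0} = 5
G(12) = mex{5,0,3,0,1} = 2
G(13) = mex{2,1,0,1,0} = 3
G(14) = mex{3,4,1,2,1} = 0
G(15) = mex{0,5,4,3,2} = 1
G(16) = mex{1,2,5,2,3} = 0
G(17) = mex{0,3,2,3,2} = 1
P-positions are exactly the n with G(n) = 0.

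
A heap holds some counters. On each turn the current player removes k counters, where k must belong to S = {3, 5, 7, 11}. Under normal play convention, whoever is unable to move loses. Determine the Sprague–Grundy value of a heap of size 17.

1

G(0) = 0
G(1) = mex{} = 0
G(2) = mex{} = 0
G(3) = mex{0} = 1
G(4) = mex{0} = 1
G(5) = mex{0,0} = 1
G(6) = mex{1,0} = 2
G(7) = mex{1,0,0} = 2
G(8) = mex{1,1,0} = 2
G(9) = mex{2,1,0} = 3
G(10) = mex{2,1,1} = 0
G(11) = mex{2,2,1,0} = 3
G(12) = mex{3,2,1,0} = 4
G(13) = mex{0,2,2,0} = 1
G(14) = mex{3,3,2,1} = 0
G(15) = mex{4,0,2,1} = 3
G(16) = mex{1,3,3,1} = 0
G(17) = mex{0,4,0,2} = 1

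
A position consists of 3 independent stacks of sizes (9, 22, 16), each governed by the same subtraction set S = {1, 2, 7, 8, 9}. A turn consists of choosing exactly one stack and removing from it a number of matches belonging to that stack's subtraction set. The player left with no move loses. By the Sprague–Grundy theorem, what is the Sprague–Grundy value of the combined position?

3

All stacks use S = {1, 2, 7, 8, 9}:
G(0) = 0
G(1) = mex{0} = 1
G(2) = mex{1,0} = 2
G(3) = mex{2,1} = 0
G(4) = mex{0,2} = 1
G(5) = mex{1,0} = 2
G(6) = mex{2,1} = 0
G(7) = mex{0,2,0} = 1
G(8) = mex{1,0,1,0} = 2
G(9) = mex{2,1,2,1,0} = 3
G(10) = mex{3,2,0,2,1} = 4
G(11) = mex{4,3,1,0,2} = 5
G(12) = mex{5,4,2,1,0} = 3
G(13) = mex{3,5,0,2,1} = 4
G(14) = mex{4,3,1,0,2} = 5
G(15) = mex{5,4,2,1,0} = 3
G(16) = mex{3,5,3,2,1} = 0
G(17) = mex{0,3,4,3,2} = 1
G(18) = mex{1,0,5,4,3} = 2
G(19) = mex{2,1,3,5,4} = 0
G(20) = mex{0,2,4,3,5} = 1
G(21) = mex{1,0,5,4,3} = 2
G(22) = mex{2,1,3,5,4} = 0
Stack A: G(9) = 3.
Stack B: G(22) = 0.
Stack C: G(16) = 0.
Combined Grundy value = 3 ⊕ 0 ⊕ 0 = 3.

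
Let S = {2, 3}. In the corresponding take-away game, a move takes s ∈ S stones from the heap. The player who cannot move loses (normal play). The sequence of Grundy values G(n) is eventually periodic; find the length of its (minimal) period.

5

G(0) = 0
G(1) = mex{} = 0
G(2) = mex{0} = 1
G(3) = mex{0,0} = 1
G(4) = mex{1,0} = 2
G(5) = mex{1,1} = 0
G(6) = mex{2,1} = 0
G(7) = mex{0,2} = 1
G(8) = mex{0,0} = 1
G(9) = mex{1,0} = 2
G(10) = mex{1,1} = 0
G(11) = mex{2,1} = 0
G(12) = mex{0,2} = 1
G(13) = mex{0,0} = 1
G(14) = mex{1,0} = 2
G(n+5) = G(n) holds for n = 0,…,2 (a full window of length max(S) = 3), so the sequence is purely periodic with period 5.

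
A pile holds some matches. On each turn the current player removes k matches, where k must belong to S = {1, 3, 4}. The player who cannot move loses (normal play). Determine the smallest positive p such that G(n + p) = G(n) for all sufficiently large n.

n :  0  1  2  3  4  5  6  7  8  9 10 11 12 13 14 15
G :  0  1  0  1  2  3  2  0  1  0  1  2  3  2  0  1
G(n+7) = G(n) holds for n = 0,…,3 (a full window of length max(S) = 4), so the sequence is purely periodic with period 7.

7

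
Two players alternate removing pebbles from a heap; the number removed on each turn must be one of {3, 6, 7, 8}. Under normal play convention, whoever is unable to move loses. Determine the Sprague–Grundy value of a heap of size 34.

G(0) = 0
G(1) = mex{} = 0
G(2) = mex{} = 0
G(3) = mex{0} = 1
G(4) = mex{0} = 1
G(5) = mex{0} = 1
G(6) = mex{1,0} = 2
G(7) = mex{1,0,0} = 2
G(8) = mex{1,0,0,0} = 2
G(9) = mex{2,1,0,0} = 3
G(10) = mex{2,1,1,0} = 3
G(11) = mex{2,1,1,1} = 0
G(12) = mex{3,2,1,1} = 0
G(13) = mex{3,2,2,1} = 0
G(14) = mex{0,2,2,2} = 1
G(15) = mex{0,3,2,2} = 1
G(16) = mex{0,3,3,2} = 1
G(17) = mex{1,0,3,3} = 2
G(18) = mex{1,0,0,3} = 2
G(19) = mex{1,0,0,0} = 2
G(20) = mex{2,1,0,0} = 3
G(21) = mex{2,1,1,0} = 3
G(22) = mex{2,1,1,1} = 0
G(23) = mex{3,2,1,1} = 0
G(24) = mex{3,2,2,1} = 0
G(25) = mex{0,2,2,2} = 1
G(26) = mex{0,3,2,2} = 1
G(27) = mex{0,3,3,2} = 1
G(28) = mex{1,0,3,3} = 2
G(29) = mex{1,0,0,3} = 2
G(30) = mex{1,0,0,0} = 2
G(31) = mex{2,1,0,0} = 3
G(32) = mex{2,1,1,0} = 3
G(33) = mex{2,1,1,1} = 0
G(34) = mex{3,2,1,1} = 0

0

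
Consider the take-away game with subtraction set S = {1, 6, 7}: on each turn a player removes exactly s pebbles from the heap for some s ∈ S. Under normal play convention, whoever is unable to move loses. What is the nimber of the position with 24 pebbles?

G(0) = 0
G(1) = mex{0} = 1
G(2) = mex{1} = 0
G(3) = mex{0} = 1
G(4) = mex{1} = 0
G(5) = mex{0} = 1
G(6) = mex{1,0} = 2
G(7) = mex{2,1,0} = 3
G(8) = mex{3,0,1} = 2
G(9) = mex{2,1,0} = 3
G(10) = mex{3,0,1} = 2
G(11) = mex{2,1,0} = 3
G(12) = mex{3,2,1} = 0
G(13) = mex{0,3,2} = 1
G(14) = mex{1,2,3} = 0
G(15) = mex{0,3,2} = 1
G(16) = mex{1,2,3} = 0
G(17) = mex{0,3,2} = 1
G(18) = mex{1,0,3} = 2
G(19) = mex{2,1,0} = 3
G(20) = mex{3,0,1} = 2
G(21) = mex{2,1,0} = 3
G(22) = mex{3,0,1} = 2
G(23) = mex{2,1,0} = 3
G(24) = mex{3,2,1} = 0

0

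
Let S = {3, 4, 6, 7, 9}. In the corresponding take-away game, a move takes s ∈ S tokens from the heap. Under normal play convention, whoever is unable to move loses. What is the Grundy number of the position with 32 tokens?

2

G(0) = 0
G(1) = mex{} = 0
G(2) = mex{} = 0
G(3) = mex{0} = 1
G(4) = mex{0,0} = 1
G(5) = mex{0,0} = 1
G(6) = mex{1,0,0} = 2
G(7) = mex{1,1,0,0} = 2
G(8) = mex{1,1,0,0} = 2
G(9) = mex{2,1,1,0,0} = 3
G(10) = mex{2,2,1,1,0} = 3
G(11) = mex{2,2,1,1,0} = 3
G(12) = mex{3,2,2,1,1} = 0
G(13) = mex{3,3,2,2,1} = 0
G(14) = mex{3,3,2,2,1} = 0
G(15) = mex{0,3,3,2,2} = 1
G(16) = mex{0,0,3,3,2} = 1
G(17) = mex{0,0,3,3,2} = 1
G(18) = mex{1,0,0,3,3} = 2
G(19) = mex{1,1,0,0,3} = 2
G(20) = mex{1,1,0,0,3} = 2
G(21) = mex{2,1,1,0,0} = 3
G(22) = mex{2,2,1,1,0} = 3
G(23) = mex{2,2,1,1,0} = 3
G(24) = mex{3,2,2,1,1} = 0
G(25) = mex{3,3,2,2,1} = 0
G(26) = mex{3,3,2,2,1} = 0
G(27) = mex{0,3,3,2,2} = 1
G(28) = mex{0,0,3,3,2} = 1
G(29) = mex{0,0,3,3,2} = 1
G(30) = mex{1,0,0,3,3} = 2
G(31) = mex{1,1,0,0,3} = 2
G(32) = mex{1,1,0,0,3} = 2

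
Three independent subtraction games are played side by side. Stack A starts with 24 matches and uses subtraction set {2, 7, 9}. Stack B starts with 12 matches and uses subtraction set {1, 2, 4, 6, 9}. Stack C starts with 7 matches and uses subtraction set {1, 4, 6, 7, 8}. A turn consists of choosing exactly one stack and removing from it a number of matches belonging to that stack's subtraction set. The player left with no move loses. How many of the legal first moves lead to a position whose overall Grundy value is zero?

Stack A, S = {2, 7, 9}:
n :  0  1  2  3  4  5  6  7  8  9 10 11 12 13 14 15 16 17 18 19 20 21 22 23 24
G :  0  0  1  1  0  0  1  1  2  2  3  3  2  2  3  0  0  1  1  0  0  1  1  2  2
G_A(24) = 2.
Stack B, S = {1, 2, 4, 6, 9}:
G(0) = 0
G(1) = mex{0} = 1
G(2) = mex{1,0} = 2
G(3) = mex{2,1} = 0
G(4) = mex{0,2,0} = 1
G(5) = mex{1,0,1} = 2
G(6) = mex{2,1,2,0} = 3
G(7) = mex{3,2,0,1} = 4
G(8) = mex{4,3,1,2} = 0
G(9) = mex{0,4,2,0,0} = 1
G(10) = mex{1,0,3,1,1} = 2
G(11) = mex{2,1,4,2,2} = 0
G(12) = mex{0,2,0,3,0} = 1
G_B(12) = 1.
Stack C, S = {1, 4, 6, 7, 8}:
G(0) = 0
G(1) = mex{0} = 1
G(2) = mex{1} = 0
G(3) = mex{0} = 1
G(4) = mex{1,0} = 2
G(5) = mex{2,1} = 0
G(6) = mex{0,0,0} = 1
G(7) = mex{1,1,1,0} = 2
G_C(7) = 2.
Combined Grundy value = 2 ⊕ 1 ⊕ 2 = 1.
A winning move leaves total XOR = 0, i.e. changes one component's Grundy value g to g ⊕ X where X is the current total.
Stack A: need g' = 2⊕1 = 3. Options: 24−2→G=1, 24−7→G=1, 24−9→G=0. Hits: 0.
Stack B: need g' = 1⊕1 = 0. Options: 12−1→G=0, 12−2→G=2, 12−4→G=0, 12−6→G=3, 12−9→G=0. Hits: 3.
Stack C: need g' = 2⊕1 = 3. Options: 7−1→G=1, 7−4→G=1, 7−6→G=1, 7−7→G=0. Hits: 0.

3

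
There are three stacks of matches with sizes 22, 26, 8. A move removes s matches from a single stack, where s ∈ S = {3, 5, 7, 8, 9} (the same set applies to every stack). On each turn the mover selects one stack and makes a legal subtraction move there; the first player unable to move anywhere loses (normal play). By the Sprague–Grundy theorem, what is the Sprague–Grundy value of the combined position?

All stacks use S = {3, 5, 7, 8, 9}:
n :  0  1  2  3  4  5  6  7  8  9 10 11 12 13 14 15 16 17 18 19 20 21 22 23 24 25 26
G :  0  0  0  1  1  1  2  2  2  3  3  3  0  0  0  1  1  1  2  2  2  3  3  3  0  0  0
Stack A: G(22) = 3.
Stack B: G(26) = 0.
Stack C: G(8) = 2.
Combined Grundy value = 3 ⊕ 0 ⊕ 2 = 1.

1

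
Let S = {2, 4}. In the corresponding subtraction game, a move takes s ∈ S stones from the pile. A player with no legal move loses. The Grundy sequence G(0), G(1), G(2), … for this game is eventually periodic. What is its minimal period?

G(0) = 0
G(1) = mex{} = 0
G(2) = mex{0} = 1
G(3) = mex{0} = 1
G(4) = mex{1,0} = 2
G(5) = mex{1,0} = 2
G(6) = mex{2,1} = 0
G(7) = mex{2,1} = 0
G(8) = mex{0,2} = 1
G(9) = mex{0,2} = 1
G(10) = mex{1,0} = 2
G(11) = mex{1,0} = 2
G(12) = mex{2,1} = 0
G(13) = mex{2,1} = 0
G(14) = mex{0,2} = 1
G(n+6) = G(n) holds for n = 0,…,3 (a full window of length max(S) = 4), so the sequence is purely periodic with period 6.

6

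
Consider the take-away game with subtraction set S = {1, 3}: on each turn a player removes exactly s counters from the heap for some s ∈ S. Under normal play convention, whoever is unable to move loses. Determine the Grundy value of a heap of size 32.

0

n :  0  1  2  3  4  5  6  7  8  9 10 11 12 13 14 15 16 17 18 19 20 21 22 23 24 25 26 27 28 29 30 31 32
G :  0  1  0  1  0  1  0  1  0  1  0  1  0  1  0  1  0  1  0  1  0  1  0  1  0  1  0  1  0  1  0  1  0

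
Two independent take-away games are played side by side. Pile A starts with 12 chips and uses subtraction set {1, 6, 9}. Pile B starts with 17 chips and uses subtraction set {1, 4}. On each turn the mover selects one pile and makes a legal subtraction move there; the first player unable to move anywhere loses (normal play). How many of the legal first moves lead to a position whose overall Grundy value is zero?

0

Pile A, S = {1, 6, 9}:
n :  0  1  2  3  4  5  6  7  8  9 10 11 12
G :  0  1  0  1  0  1  2  0  1  2  3  2  0
G_A(12) = 0.
Pile B, S = {1, 4}:
G(0) = 0
G(1) = mex{0} = 1
G(2) = mex{1} = 0
G(3) = mex{0} = 1
G(4) = mex{1,0} = 2
G(5) = mex{2,1} = 0
G(6) = mex{0,0} = 1
G(7) = mex{1,1} = 0
G(8) = mex{0,2} = 1
G(9) = mex{1,0} = 2
G(10) = mex{2,1} = 0
G(11) = mex{0,0} = 1
G(12) = mex{1,1} = 0
G(13) = mex{0,2} = 1
G(14) = mex{1,0} = 2
G(15) = mex{2,1} = 0
G(16) = mex{0,0} = 1
G(17) = mex{1,1} = 0
G_B(17) = 0.
Combined Grundy value = 0 ⊕ 0 = 0.
A winning move leaves total XOR = 0, i.e. changes one component's Grundy value g to g ⊕ X where X is the current total.
Pile A: target g' = 0⊕0 = 0, but every legal move changes the Grundy value (mex property), so 0 moves.
Pile B: target g' = 0⊕0 = 0, but every legal move changes the Grundy value (mex property), so 0 moves.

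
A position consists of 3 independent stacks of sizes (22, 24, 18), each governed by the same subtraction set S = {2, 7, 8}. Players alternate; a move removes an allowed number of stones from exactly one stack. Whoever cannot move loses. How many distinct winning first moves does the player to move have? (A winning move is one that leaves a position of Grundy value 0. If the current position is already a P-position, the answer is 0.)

All stacks use S = {2, 7, 8}:
G(0) = 0
G(1) = mex{} = 0
G(2) = mex{0} = 1
G(3) = mex{0} = 1
G(4) = mex{1} = 0
G(5) = mex{1} = 0
G(6) = mex{0} = 1
G(7) = mex{0,0} = 1
G(8) = mex{1,0,0} = 2
G(9) = mex{1,1,0} = 2
G(10) = mex{2,1,1} = 0
G(11) = mex{2,0,1} = 3
G(12) = mex{0,0,0} = 1
G(13) = mex{3,1,0} = 2
G(14) = mex{1,1,1} = 0
G(15) = mex{2,2,1} = 0
G(16) = mex{0,2,2} = 1
G(17) = mex{0,0,2} = 1
G(18) = mex{1,3,0} = 2
G(19) = mex{1,1,3} = 0
G(20) = mex{2,2,1} = 0
G(21) = mex{0,0,2} = 1
G(22) = mex{0,0,0} = 1
G(23) = mex{1,1,0} = 2
G(24) = mex{1,1,1} = 0
Stack A: G(22) = 1.
Stack B: G(24) = 0.
Stack C: G(18) = 2.
Combined Grundy value = 1 ⊕ 0 ⊕ 2 = 3.
A winning move leaves total XOR = 0, i.e. changes one component's Grundy value g to g ⊕ X where X is the current total.
Stack A: need g' = 1⊕3 = 2. Options: 22−2→G=0, 22−7→G=0, 22−8→G=0. Hits: 0.
Stack B: need g' = 0⊕3 = 3. Options: 24−2→G=1, 24−7→G=1, 24−8→G=1. Hits: 0.
Stack C: need g' = 2⊕3 = 1. Options: 18−2→G=1, 18−7→G=3, 18−8→G=0. Hits: 1.

1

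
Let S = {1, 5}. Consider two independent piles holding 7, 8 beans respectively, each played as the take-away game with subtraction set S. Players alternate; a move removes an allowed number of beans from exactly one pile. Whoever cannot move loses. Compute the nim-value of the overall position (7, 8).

1

All piles use S = {1, 5}:
n : 0 1 2 3 4 5 6 7 8
G : 0 1 0 1 0 1 0 1 0
Pile A: G(7) = 1.
Pile B: G(8) = 0.
Combined Grundy value = 1 ⊕ 0 = 1.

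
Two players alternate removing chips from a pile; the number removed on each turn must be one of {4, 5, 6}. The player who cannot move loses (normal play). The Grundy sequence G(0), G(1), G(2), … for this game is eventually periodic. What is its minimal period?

G(0) = 0
G(1) = mex{} = 0
G(2) = mex{} = 0
G(3) = mex{} = 0
G(4) = mex{0} = 1
G(5) = mex{0,0} = 1
G(6) = mex{0,0,0} = 1
G(7) = mex{0,0,0} = 1
G(8) = mex{1,0,0} = 2
G(9) = mex{1,1,0} = 2
G(10) = mex{1,1,1} = 0
G(11) = mex{1,1,1} = 0
G(12) = mex{2,1,1} = 0
G(13) = mex{2,2,1} = 0
G(14) = mex{0,2,2} = 1
G(15) = mex{0,0,2} = 1
G(16) = mex{0,0,0} = 1
G(17) = mex{0,0,0} = 1
G(18) = mex{1,0,0} = 2
G(19) = mex{1,1,0} = 2
G(20) = mex{1,1,1} = 0
G(21) = mex{1,1,1} = 0
G(n+10) = G(n) holds for n = 0,…,5 (a full window of length max(S) = 6), so the sequence is purely periodic with period 10.

10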